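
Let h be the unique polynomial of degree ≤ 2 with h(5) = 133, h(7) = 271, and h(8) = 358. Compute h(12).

826

Write h(u) = au^2 + bu + c. Substituting each data point gives a linear system:
  25a + 5b + c = 133
  49a + 7b + c = 271
  64a + 8b + c = 358
Solving the system yields a = 6, b = -3, c = -2.
So h(u) = 6u^2 - 3u - 2.
Then h(12) = 826.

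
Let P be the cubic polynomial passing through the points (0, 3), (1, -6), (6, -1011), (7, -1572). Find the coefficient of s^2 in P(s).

-4

Write P(s) = as^3 + bs^2 + cs + d. Substituting each data point gives a linear system:
  d = 3
  a + b + c + d = -6
  216a + 36b + 6c + d = -1011
  343a + 49b + 7c + d = -1572
Solving the system yields a = -4, b = -4, c = -1, d = 3.
So P(s) = -4s³ - 4s² - s + 3.
The coefficient of s^2 is -4.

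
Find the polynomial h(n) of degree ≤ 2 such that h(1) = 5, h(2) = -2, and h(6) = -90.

h(n) = -3n^2 + 2n + 6

Write h(n) = an^2 + bn + c. Substituting each data point gives a linear system:
  a + b + c = 5
  4a + 2b + c = -2
  36a + 6b + c = -90
Solving the system yields a = -3, b = 2, c = 6.
So h(n) = -3n^2 + 2n + 6.
Check: h(6) = -90. ✓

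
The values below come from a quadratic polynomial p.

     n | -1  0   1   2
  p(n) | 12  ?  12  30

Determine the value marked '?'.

On equispaced nodes a degree-2 polynomial has vanishing third forward difference, so
  - p(-1) + 3·p(0) - 3·p(1) + p(2) = 0.
Substituting the known values and solving for p(0):
  3·p(0) = 18
  p(0) = 6.

6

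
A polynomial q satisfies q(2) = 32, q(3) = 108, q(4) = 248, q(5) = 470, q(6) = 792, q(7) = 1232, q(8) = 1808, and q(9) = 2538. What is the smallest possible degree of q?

3

Forward differences of the values at s = 2, 3, 4, 5, 6, 7, 8, 9:
  q  : 32  108  248  470  792  1232  1808  2538
  Δ  : 76  140  222  322  440  576  730
  Δ^2: 64  82  100  118  136  154
  Δ^3: 18  18  18  18  18
  Δ^4: 0  0  0  0
  Δ^5: 0  0  0
  Δ^6: 0  0
  Δ^7: 0
The third differences are constant (18) and nonzero, while all higher differences vanish, so the minimal degree is 3.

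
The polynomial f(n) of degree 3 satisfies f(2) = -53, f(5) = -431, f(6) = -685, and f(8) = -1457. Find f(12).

Using the Lagrange interpolation formula with nodes 2, 5, 6, 8:
  L_0(n) = (n - 5)(n - 6)(n - 8) / -72
  L_1(n) = (n - 2)(n - 6)(n - 8) / 9
  L_2(n) = (n - 2)(n - 5)(n - 8) / -8
  L_3(n) = (n - 2)(n - 5)(n - 6) / 36
Then f(n) = -53·L_0(n) - 431·L_1(n) - 685·L_2(n) - 1457·L_3(n).
Expanding and collecting terms gives f(n) = -2n³ - 6n² - 6n - 1.
Evaluating at n = 12: f(12) = -4393.

-4393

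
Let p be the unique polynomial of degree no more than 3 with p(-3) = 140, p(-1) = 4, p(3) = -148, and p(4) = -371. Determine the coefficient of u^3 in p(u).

Write p(u) = au^3 + bu^2 + cu + d. Substituting each data point gives a linear system:
  -27a + 9b - 3c + d = 140
  -a + b - c + d = 4
  27a + 9b + 3c + d = -148
  64a + 16b + 4c + d = -371
Solving the system yields a = -6, b = -1, c = 6, d = 5.
So p(u) = -6u^3 - u^2 + 6u + 5.
The leading coefficient is -6.

-6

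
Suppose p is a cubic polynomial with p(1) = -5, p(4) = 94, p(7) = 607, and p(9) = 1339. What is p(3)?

Write p(n) = an^3 + bn^2 + cn + d. Substituting each data point gives a linear system:
  a + b + c + d = -5
  64a + 16b + 4c + d = 94
  343a + 49b + 7c + d = 607
  729a + 81b + 9c + d = 1339
Solving the system yields a = 2, b = -1, c = -4, d = -2.
So p(n) = 2n³ - n² - 4n - 2.
Then p(3) = 31.

31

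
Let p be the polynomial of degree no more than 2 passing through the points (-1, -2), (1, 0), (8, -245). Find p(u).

p(u) = -4u^2 + u + 3

Write p(u) = au^2 + bu + c. Substituting each data point gives a linear system:
  a - b + c = -2
  a + b + c = 0
  64a + 8b + c = -245
Solving the system yields a = -4, b = 1, c = 3.
So p(u) = -4u² + u + 3.
Check: p(1) = 0. ✓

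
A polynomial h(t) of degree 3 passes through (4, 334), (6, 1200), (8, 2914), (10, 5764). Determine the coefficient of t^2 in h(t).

-2

Write h(t) = at^3 + bt^2 + ct + d. Substituting each data point gives a linear system:
  64a + 16b + 4c + d = 334
  216a + 36b + 6c + d = 1200
  512a + 64b + 8c + d = 2914
  1000a + 100b + 10c + d = 5764
Solving the system yields a = 6, b = -2, c = -3, d = -6.
So h(t) = 6t³ - 2t² - 3t - 6.
The coefficient of t^2 is -2.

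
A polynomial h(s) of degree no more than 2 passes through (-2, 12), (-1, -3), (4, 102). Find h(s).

h(s) = 6s^2 + 3s - 6

Write h(s) = as^2 + bs + c. Substituting each data point gives a linear system:
  4a - 2b + c = 12
  a - b + c = -3
  16a + 4b + c = 102
Solving the system yields a = 6, b = 3, c = -6.
So h(s) = 6s² + 3s - 6.
Check: h(-2) = 12. ✓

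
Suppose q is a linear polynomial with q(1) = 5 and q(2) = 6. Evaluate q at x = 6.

Using the Lagrange interpolation formula with nodes 1, 2:
  L_0(x) = (x - 2) / -1
  L_1(x) = (x - 1) / 1
Then q(x) = 5·L_0(x) + 6·L_1(x).
Expanding and collecting terms gives q(x) = x + 4.
Evaluating at x = 6: q(6) = 10.

10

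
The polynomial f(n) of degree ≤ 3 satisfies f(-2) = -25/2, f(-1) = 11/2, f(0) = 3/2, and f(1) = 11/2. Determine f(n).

Using the Lagrange interpolation formula with nodes -2, -1, 0, 1:
  L_0(n) = (n + 1)n(n - 1) / -6
  L_1(n) = (n + 2)n(n - 1) / 2
  L_2(n) = (n + 2)(n + 1)(n - 1) / -2
  L_3(n) = (n + 2)(n + 1)n / 6
Then f(n) = -25/2·L_0(n) + 11/2·L_1(n) + 3/2·L_2(n) + 11/2·L_3(n).
Expanding and collecting terms gives f(n) = 5n^3 + 4n^2 - 5n + 3/2.
Check: f(0) = 3/2. ✓

f(n) = 5n^3 + 4n^2 - 5n + 3/2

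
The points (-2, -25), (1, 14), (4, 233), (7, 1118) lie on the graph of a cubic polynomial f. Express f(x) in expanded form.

Write f(x) = ax^3 + bx^2 + cx + d. Substituting each data point gives a linear system:
  -8a + 4b - 2c + d = -25
  a + b + c + d = 14
  64a + 16b + 4c + d = 233
  343a + 49b + 7c + d = 1118
Solving the system yields a = 3, b = 1, c = 5, d = 5.
So f(x) = 3x^3 + x^2 + 5x + 5.
Check: f(4) = 233. ✓

f(x) = 3x^3 + x^2 + 5x + 5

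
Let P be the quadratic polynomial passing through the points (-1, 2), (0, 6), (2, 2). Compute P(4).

Write P(x) = ax^2 + bx + c. Substituting each data point gives a linear system:
  a - b + c = 2
  c = 6
  4a + 2b + c = 2
Solving the system yields a = -2, b = 2, c = 6.
So P(x) = -2x² + 2x + 6.
Then P(4) = -18.

-18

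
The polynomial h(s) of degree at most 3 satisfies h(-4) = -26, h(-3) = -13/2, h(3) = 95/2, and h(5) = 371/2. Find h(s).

Write h(s) = as^3 + bs^2 + cs + d. Substituting each data point gives a linear system:
  -64a + 16b - 4c + d = -26
  -27a + 9b - 3c + d = -13/2
  27a + 9b + 3c + d = 95/2
  125a + 25b + 5c + d = 371/2
Solving the system yields a = 1, b = 5/2, c = 0, d = -2.
So h(s) = s³ + (5/2)s² - 2.
Check: h(-3) = -13/2. ✓

h(s) = s^3 + (5/2)s^2 - 2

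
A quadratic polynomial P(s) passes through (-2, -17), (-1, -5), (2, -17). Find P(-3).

-37

Write P(s) = as^2 + bs + c. Substituting each data point gives a linear system:
  4a - 2b + c = -17
  a - b + c = -5
  4a + 2b + c = -17
Solving the system yields a = -4, b = 0, c = -1.
So P(s) = -4s^2 - 1.
Then P(-3) = -37.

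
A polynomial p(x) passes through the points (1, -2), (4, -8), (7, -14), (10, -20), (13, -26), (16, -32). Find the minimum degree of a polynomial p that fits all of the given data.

1

Forward differences of the values at x = 1, 4, 7, 10, 13, 16:
  p  : -2  -8  -14  -20  -26  -32
  Δ  : -6  -6  -6  -6  -6
  Δ^2: 0  0  0  0
  Δ^3: 0  0  0
  Δ^4: 0  0
  Δ^5: 0
The first differences are constant (-6) and nonzero, while all higher differences vanish, so the minimal degree is 1.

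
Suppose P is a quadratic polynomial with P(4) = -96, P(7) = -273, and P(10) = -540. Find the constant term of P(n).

0

Write P(n) = an^2 + bn + c. Substituting each data point gives a linear system:
  16a + 4b + c = -96
  49a + 7b + c = -273
  100a + 10b + c = -540
Solving the system yields a = -5, b = -4, c = 0.
So P(n) = -5n^2 - 4n.
The constant term is 0.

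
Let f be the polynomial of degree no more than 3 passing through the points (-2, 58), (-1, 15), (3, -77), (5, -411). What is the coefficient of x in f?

-3

Write f(x) = ax^3 + bx^2 + cx + d. Substituting each data point gives a linear system:
  -8a + 4b - 2c + d = 58
  -a + b - c + d = 15
  27a + 9b + 3c + d = -77
  125a + 25b + 5c + d = -411
Solving the system yields a = -4, b = 4, c = -3, d = 4.
So f(x) = -4x^3 + 4x^2 - 3x + 4.
The coefficient of x is -3.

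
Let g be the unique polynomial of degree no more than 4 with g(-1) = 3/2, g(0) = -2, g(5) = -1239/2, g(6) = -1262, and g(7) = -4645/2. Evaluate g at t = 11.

Write g(t) = at^4 + bt^3 + ct^2 + dt + e. Substituting each data point gives a linear system:
  a - b + c - d + e = 3/2
  e = -2
  625a + 125b + 25c + 5d + e = -1239/2
  1296a + 216b + 36c + 6d + e = -1262
  2401a + 343b + 49c + 7d + e = -4645/2
Solving the system yields a = -1, b = 1/2, c = -1, d = -6, e = -2.
So g(t) = -t^4 + (1/2)t^3 - t^2 - 6t - 2.
Then g(11) = -28329/2.

-28329/2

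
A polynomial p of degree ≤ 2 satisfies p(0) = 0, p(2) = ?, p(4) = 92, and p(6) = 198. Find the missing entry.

26

The 3 known points determine the degree-2 polynomial uniquely.
Write p(t) = at^2 + bt + c. Substituting each data point gives a linear system:
  c = 0
  16a + 4b + c = 92
  36a + 6b + c = 198
Solving the system yields a = 5, b = 3, c = 0.
So p(t) = 5t^2 + 3t.
Then p(2) = 26.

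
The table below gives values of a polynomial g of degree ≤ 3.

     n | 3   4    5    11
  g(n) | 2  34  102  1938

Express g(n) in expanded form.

g(n) = 2n^3 - 6n^2 + 2

Using the Lagrange interpolation formula with nodes 3, 4, 5, 11:
  L_0(n) = (n - 4)(n - 5)(n - 11) / -16
  L_1(n) = (n - 3)(n - 5)(n - 11) / 7
  L_2(n) = (n - 3)(n - 4)(n - 11) / -12
  L_3(n) = (n - 3)(n - 4)(n - 5) / 336
Then g(n) = 2·L_0(n) + 34·L_1(n) + 102·L_2(n) + 1938·L_3(n).
Expanding and collecting terms gives g(n) = 2n^3 - 6n^2 + 2.
Check: g(11) = 1938. ✓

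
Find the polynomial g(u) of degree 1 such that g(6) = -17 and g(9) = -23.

g(u) = -2u - 5

Write g(u) = au + b. Substituting each data point gives a linear system:
  6a + b = -17
  9a + b = -23
Solving the system yields a = -2, b = -5.
So g(u) = -2u - 5.
Check: g(9) = -23. ✓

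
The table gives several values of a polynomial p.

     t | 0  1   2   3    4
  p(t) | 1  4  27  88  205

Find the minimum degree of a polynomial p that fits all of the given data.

3

Forward differences of the values at t = 0, 1, 2, 3, 4:
  p  : 1  4  27  88  205
  Δ  : 3  23  61  117
  Δ^2: 20  38  56
  Δ^3: 18  18
  Δ^4: 0
The third differences are constant (18) and nonzero, while all higher differences vanish, so the minimal degree is 3.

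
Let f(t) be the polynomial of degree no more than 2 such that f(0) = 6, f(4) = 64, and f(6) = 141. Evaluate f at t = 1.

17/2

Write f(t) = at^2 + bt + c. Substituting each data point gives a linear system:
  c = 6
  16a + 4b + c = 64
  36a + 6b + c = 141
Solving the system yields a = 4, b = -3/2, c = 6.
So f(t) = 4t^2 - (3/2)t + 6.
Then f(1) = 17/2.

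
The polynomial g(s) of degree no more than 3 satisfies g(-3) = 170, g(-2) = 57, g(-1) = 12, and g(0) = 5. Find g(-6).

1217

Forward differences of the values at s = -3, -2, -1, 0:
  g  : 170  57  12  5
  Δ  : -113  -45  -7
  Δ^2: 68  38
  Δ^3: -30
The third differences are constant, confirming degree 3.
Interpolating (Newton forward form) and evaluating at s = -6 gives g(-6) = 1217.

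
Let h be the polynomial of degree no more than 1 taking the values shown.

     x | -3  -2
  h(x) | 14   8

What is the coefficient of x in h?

-6

Write h(x) = ax + b. Substituting each data point gives a linear system:
  -3a + b = 14
  -2a + b = 8
Solving the system yields a = -6, b = -4.
So h(x) = -6x - 4.
The leading coefficient is -6.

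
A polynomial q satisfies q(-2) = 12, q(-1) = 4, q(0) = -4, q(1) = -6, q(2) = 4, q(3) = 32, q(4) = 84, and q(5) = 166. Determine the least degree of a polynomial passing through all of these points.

Forward differences of the values at s = -2, -1, 0, 1, 2, 3, 4, 5:
  q  : 12  4  -4  -6  4  32  84  166
  Δ  : -8  -8  -2  10  28  52  82
  Δ^2: 0  6  12  18  24  30
  Δ^3: 6  6  6  6  6
  Δ^4: 0  0  0  0
  Δ^5: 0  0  0
  Δ^6: 0  0
  Δ^7: 0
The third differences are constant (6) and nonzero, while all higher differences vanish, so the minimal degree is 3.

3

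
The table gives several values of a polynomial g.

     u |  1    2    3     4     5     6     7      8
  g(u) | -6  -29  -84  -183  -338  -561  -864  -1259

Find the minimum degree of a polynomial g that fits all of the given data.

Forward differences of the values at u = 1, 2, 3, 4, 5, 6, 7, 8:
  g  : -6  -29  -84  -183  -338  -561  -864  -1259
  Δ  : -23  -55  -99  -155  -223  -303  -395
  Δ^2: -32  -44  -56  -68  -80  -92
  Δ^3: -12  -12  -12  -12  -12
  Δ^4: 0  0  0  0
  Δ^5: 0  0  0
  Δ^6: 0  0
  Δ^7: 0
The third differences are constant (-12) and nonzero, while all higher differences vanish, so the minimal degree is 3.

3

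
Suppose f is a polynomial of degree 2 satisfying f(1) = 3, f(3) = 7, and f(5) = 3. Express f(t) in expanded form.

Using the Lagrange interpolation formula with nodes 1, 3, 5:
  L_0(t) = (t - 3)(t - 5) / 8
  L_1(t) = (t - 1)(t - 5) / -4
  L_2(t) = (t - 1)(t - 3) / 8
Then f(t) = 3·L_0(t) + 7·L_1(t) + 3·L_2(t).
Expanding and collecting terms gives f(t) = -t² + 6t - 2.
Check: f(1) = 3. ✓

f(t) = -t^2 + 6t - 2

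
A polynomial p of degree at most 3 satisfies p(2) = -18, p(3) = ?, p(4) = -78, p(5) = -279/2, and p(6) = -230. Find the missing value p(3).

On equispaced nodes a degree-3 polynomial has vanishing fourth forward difference, so
  p(2) - 4·p(3) + 6·p(4) - 4·p(5) + p(6) = 0.
Substituting the known values and solving for p(3):
  -4·p(3) = 158
  p(3) = -79/2.

-79/2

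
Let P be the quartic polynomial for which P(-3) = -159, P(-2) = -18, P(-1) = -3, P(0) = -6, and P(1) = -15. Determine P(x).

P(x) = -4x^4 - 6x^3 + x^2 - 6

Write P(x) = ax^4 + bx^3 + cx^2 + dx + e. Substituting each data point gives a linear system:
  81a - 27b + 9c - 3d + e = -159
  16a - 8b + 4c - 2d + e = -18
  a - b + c - d + e = -3
  e = -6
  a + b + c + d + e = -15
Solving the system yields a = -4, b = -6, c = 1, d = 0, e = -6.
So P(x) = -4x^4 - 6x^3 + x^2 - 6.
Check: P(0) = -6. ✓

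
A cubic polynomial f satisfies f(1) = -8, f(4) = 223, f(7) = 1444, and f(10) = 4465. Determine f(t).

Write f(t) = at^3 + bt^2 + ct + d. Substituting each data point gives a linear system:
  a + b + c + d = -8
  64a + 16b + 4c + d = 223
  343a + 49b + 7c + d = 1444
  1000a + 100b + 10c + d = 4465
Solving the system yields a = 5, b = -5, c = -3, d = -5.
So f(t) = 5t^3 - 5t^2 - 3t - 5.
Check: f(10) = 4465. ✓

f(t) = 5t^3 - 5t^2 - 3t - 5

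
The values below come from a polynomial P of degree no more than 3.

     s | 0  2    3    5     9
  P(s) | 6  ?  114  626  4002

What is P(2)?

The 4 known points determine the degree-3 polynomial uniquely.
Write P(s) = as^3 + bs^2 + cs + d. Substituting each data point gives a linear system:
  d = 6
  27a + 9b + 3c + d = 114
  125a + 25b + 5c + d = 626
  729a + 81b + 9c + d = 4002
Solving the system yields a = 6, b = -4, c = -6, d = 6.
So P(s) = 6s^3 - 4s^2 - 6s + 6.
Then P(2) = 26.

26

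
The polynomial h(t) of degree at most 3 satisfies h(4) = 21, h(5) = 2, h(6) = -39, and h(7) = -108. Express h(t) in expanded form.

h(t) = -t^3 + 4t^2 + 6t - 3

Write h(t) = at^3 + bt^2 + ct + d. Substituting each data point gives a linear system:
  64a + 16b + 4c + d = 21
  125a + 25b + 5c + d = 2
  216a + 36b + 6c + d = -39
  343a + 49b + 7c + d = -108
Solving the system yields a = -1, b = 4, c = 6, d = -3.
So h(t) = -t^3 + 4t^2 + 6t - 3.
Check: h(7) = -108. ✓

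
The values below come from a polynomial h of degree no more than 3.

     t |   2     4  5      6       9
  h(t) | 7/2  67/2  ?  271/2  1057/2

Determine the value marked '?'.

The 4 known points determine the degree-3 polynomial uniquely.
Write h(t) = at^3 + bt^2 + ct + d. Substituting each data point gives a linear system:
  8a + 4b + 2c + d = 7/2
  64a + 16b + 4c + d = 67/2
  216a + 36b + 6c + d = 271/2
  729a + 81b + 9c + d = 1057/2
Solving the system yields a = 1, b = -3, c = 5, d = -5/2.
So h(t) = t³ - 3t² + 5t - 5/2.
Then h(5) = 145/2.

145/2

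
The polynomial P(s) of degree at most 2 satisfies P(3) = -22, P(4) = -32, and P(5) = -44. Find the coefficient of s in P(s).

-3

Write P(s) = as^2 + bs + c. Substituting each data point gives a linear system:
  9a + 3b + c = -22
  16a + 4b + c = -32
  25a + 5b + c = -44
Solving the system yields a = -1, b = -3, c = -4.
So P(s) = -s^2 - 3s - 4.
The coefficient of s is -3.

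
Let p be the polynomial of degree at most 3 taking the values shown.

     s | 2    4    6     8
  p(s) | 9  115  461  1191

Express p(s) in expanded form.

p(s) = 3s^3 - 6s^2 + 5s - 1

Using the Lagrange interpolation formula with nodes 2, 4, 6, 8:
  L_0(s) = (s - 4)(s - 6)(s - 8) / -48
  L_1(s) = (s - 2)(s - 6)(s - 8) / 16
  L_2(s) = (s - 2)(s - 4)(s - 8) / -16
  L_3(s) = (s - 2)(s - 4)(s - 6) / 48
Then p(s) = 9·L_0(s) + 115·L_1(s) + 461·L_2(s) + 1191·L_3(s).
Expanding and collecting terms gives p(s) = 3s³ - 6s² + 5s - 1.
Check: p(8) = 1191. ✓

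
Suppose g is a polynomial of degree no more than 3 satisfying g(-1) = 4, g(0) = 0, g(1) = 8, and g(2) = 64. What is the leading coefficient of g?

6

Write g(x) = ax^3 + bx^2 + cx + d. Substituting each data point gives a linear system:
  -a + b - c + d = 4
  d = 0
  a + b + c + d = 8
  8a + 4b + 2c + d = 64
Solving the system yields a = 6, b = 6, c = -4, d = 0.
So g(x) = 6x^3 + 6x^2 - 4x.
The leading coefficient is 6.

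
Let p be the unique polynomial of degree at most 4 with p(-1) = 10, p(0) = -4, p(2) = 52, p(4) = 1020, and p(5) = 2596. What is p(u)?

p(u) = 5u^4 - 5u^3 + 4u^2 - 4

Write p(u) = au^4 + bu^3 + cu^2 + du + e. Substituting each data point gives a linear system:
  a - b + c - d + e = 10
  e = -4
  16a + 8b + 4c + 2d + e = 52
  256a + 64b + 16c + 4d + e = 1020
  625a + 125b + 25c + 5d + e = 2596
Solving the system yields a = 5, b = -5, c = 4, d = 0, e = -4.
So p(u) = 5u^4 - 5u^3 + 4u^2 - 4.
Check: p(4) = 1020. ✓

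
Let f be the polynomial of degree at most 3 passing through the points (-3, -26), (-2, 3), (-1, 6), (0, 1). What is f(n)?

f(n) = 3n^3 + 5n^2 - 3n + 1

Using the Lagrange interpolation formula with nodes -3, -2, -1, 0:
  L_0(n) = (n + 2)(n + 1)n / -6
  L_1(n) = (n + 3)(n + 1)n / 2
  L_2(n) = (n + 3)(n + 2)n / -2
  L_3(n) = (n + 3)(n + 2)(n + 1) / 6
Then f(n) = -26·L_0(n) + 3·L_1(n) + 6·L_2(n) + 1·L_3(n).
Expanding and collecting terms gives f(n) = 3n³ + 5n² - 3n + 1.
Check: f(-2) = 3. ✓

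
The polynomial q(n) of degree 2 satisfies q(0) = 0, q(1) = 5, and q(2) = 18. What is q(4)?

68

Write q(n) = an^2 + bn + c. Substituting each data point gives a linear system:
  c = 0
  a + b + c = 5
  4a + 2b + c = 18
Solving the system yields a = 4, b = 1, c = 0.
So q(n) = 4n^2 + n.
Then q(4) = 68.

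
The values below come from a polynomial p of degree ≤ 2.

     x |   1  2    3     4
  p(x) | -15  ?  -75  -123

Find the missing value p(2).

-39

The 3 known points determine the degree-2 polynomial uniquely.
Write p(x) = ax^2 + bx + c. Substituting each data point gives a linear system:
  a + b + c = -15
  9a + 3b + c = -75
  16a + 4b + c = -123
Solving the system yields a = -6, b = -6, c = -3.
So p(x) = -6x² - 6x - 3.
Then p(2) = -39.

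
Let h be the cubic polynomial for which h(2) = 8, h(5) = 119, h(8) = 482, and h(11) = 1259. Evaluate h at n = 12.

Write h(n) = an^3 + bn^2 + cn + d. Substituting each data point gives a linear system:
  8a + 4b + 2c + d = 8
  125a + 25b + 5c + d = 119
  512a + 64b + 8c + d = 482
  1331a + 121b + 11c + d = 1259
Solving the system yields a = 1, b = -1, c = 5, d = -6.
So h(n) = n^3 - n^2 + 5n - 6.
Then h(12) = 1638.

1638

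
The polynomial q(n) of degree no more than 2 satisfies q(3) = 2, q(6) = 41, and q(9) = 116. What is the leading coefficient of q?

Write q(n) = an^2 + bn + c. Substituting each data point gives a linear system:
  9a + 3b + c = 2
  36a + 6b + c = 41
  81a + 9b + c = 116
Solving the system yields a = 2, b = -5, c = -1.
So q(n) = 2n^2 - 5n - 1.
The leading coefficient is 2.

2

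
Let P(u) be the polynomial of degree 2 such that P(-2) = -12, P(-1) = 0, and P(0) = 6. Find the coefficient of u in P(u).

Write P(u) = au^2 + bu + c. Substituting each data point gives a linear system:
  4a - 2b + c = -12
  a - b + c = 0
  c = 6
Solving the system yields a = -3, b = 3, c = 6.
So P(u) = -3u^2 + 3u + 6.
The coefficient of u is 3.

3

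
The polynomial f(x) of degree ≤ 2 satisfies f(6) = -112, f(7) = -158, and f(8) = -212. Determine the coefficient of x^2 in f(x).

-4

Write f(x) = ax^2 + bx + c. Substituting each data point gives a linear system:
  36a + 6b + c = -112
  49a + 7b + c = -158
  64a + 8b + c = -212
Solving the system yields a = -4, b = 6, c = -4.
So f(x) = -4x^2 + 6x - 4.
The leading coefficient is -4.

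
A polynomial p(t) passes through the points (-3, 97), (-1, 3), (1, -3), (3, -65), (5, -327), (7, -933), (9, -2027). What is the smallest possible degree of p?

Forward differences of the values at t = -3, -1, 1, 3, 5, 7, 9:
  p  : 97  3  -3  -65  -327  -933  -2027
  Δ  : -94  -6  -62  -262  -606  -1094
  Δ^2: 88  -56  -200  -344  -488
  Δ^3: -144  -144  -144  -144
  Δ^4: 0  0  0
  Δ^5: 0  0
  Δ^6: 0
The third differences are constant (-144) and nonzero, while all higher differences vanish, so the minimal degree is 3.

3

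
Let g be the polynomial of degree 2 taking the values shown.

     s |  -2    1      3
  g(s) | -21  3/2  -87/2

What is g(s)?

g(s) = -6s^2 + (3/2)s + 6

Write g(s) = as^2 + bs + c. Substituting each data point gives a linear system:
  4a - 2b + c = -21
  a + b + c = 3/2
  9a + 3b + c = -87/2
Solving the system yields a = -6, b = 3/2, c = 6.
So g(s) = -6s^2 + (3/2)s + 6.
Check: g(-2) = -21. ✓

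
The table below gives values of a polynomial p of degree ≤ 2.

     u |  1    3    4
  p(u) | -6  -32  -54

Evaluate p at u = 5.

-82

Write p(u) = au^2 + bu + c. Substituting each data point gives a linear system:
  a + b + c = -6
  9a + 3b + c = -32
  16a + 4b + c = -54
Solving the system yields a = -3, b = -1, c = -2.
So p(u) = -3u^2 - u - 2.
Then p(5) = -82.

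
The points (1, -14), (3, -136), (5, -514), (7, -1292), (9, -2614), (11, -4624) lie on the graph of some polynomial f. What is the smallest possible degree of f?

Forward differences of the values at u = 1, 3, 5, 7, 9, 11:
  f  : -14  -136  -514  -1292  -2614  -4624
  Δ  : -122  -378  -778  -1322  -2010
  Δ^2: -256  -400  -544  -688
  Δ^3: -144  -144  -144
  Δ^4: 0  0
  Δ^5: 0
The third differences are constant (-144) and nonzero, while all higher differences vanish, so the minimal degree is 3.

3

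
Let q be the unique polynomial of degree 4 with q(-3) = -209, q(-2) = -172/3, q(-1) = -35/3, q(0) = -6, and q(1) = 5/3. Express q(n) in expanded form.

Write q(n) = an^4 + bn^3 + cn^2 + dn + e. Substituting each data point gives a linear system:
  81a - 27b + 9c - 3d + e = -209
  16a - 8b + 4c - 2d + e = -172/3
  a - b + c - d + e = -35/3
  e = -6
  a + b + c + d + e = 5/3
Solving the system yields a = -1, b = 5, c = 2, d = 5/3, e = -6.
So q(n) = -n^4 + 5n^3 + 2n^2 + (5/3)n - 6.
Check: q(-2) = -172/3. ✓

q(n) = -n^4 + 5n^3 + 2n^2 + (5/3)n - 6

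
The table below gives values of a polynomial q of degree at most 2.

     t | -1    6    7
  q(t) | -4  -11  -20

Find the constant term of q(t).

1

Write q(t) = at^2 + bt + c. Substituting each data point gives a linear system:
  a - b + c = -4
  36a + 6b + c = -11
  49a + 7b + c = -20
Solving the system yields a = -1, b = 4, c = 1.
So q(t) = -t² + 4t + 1.
The constant term is 1.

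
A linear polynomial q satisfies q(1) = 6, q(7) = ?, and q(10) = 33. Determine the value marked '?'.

The 2 known points determine the degree-1 polynomial uniquely.
Write q(n) = an + b. Substituting each data point gives a linear system:
  a + b = 6
  10a + b = 33
Solving the system yields a = 3, b = 3.
So q(n) = 3n + 3.
Then q(7) = 24.

24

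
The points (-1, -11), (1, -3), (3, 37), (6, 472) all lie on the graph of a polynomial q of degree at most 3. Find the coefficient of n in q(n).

1

Write q(n) = an^3 + bn^2 + cn + d. Substituting each data point gives a linear system:
  -a + b - c + d = -11
  a + b + c + d = -3
  27a + 9b + 3c + d = 37
  216a + 36b + 6c + d = 472
Solving the system yields a = 3, b = -5, c = 1, d = -2.
So q(n) = 3n^3 - 5n^2 + n - 2.
The coefficient of n is 1.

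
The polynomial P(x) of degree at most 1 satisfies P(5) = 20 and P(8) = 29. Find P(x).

Using the Lagrange interpolation formula with nodes 5, 8:
  L_0(x) = (x - 8) / -3
  L_1(x) = (x - 5) / 3
Then P(x) = 20·L_0(x) + 29·L_1(x).
Expanding and collecting terms gives P(x) = 3x + 5.
Check: P(8) = 29. ✓

P(x) = 3x + 5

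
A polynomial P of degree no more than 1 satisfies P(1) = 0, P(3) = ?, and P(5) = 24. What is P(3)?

The 2 known points determine the degree-1 polynomial uniquely.
Write P(s) = as + b. Substituting each data point gives a linear system:
  a + b = 0
  5a + b = 24
Solving the system yields a = 6, b = -6.
So P(s) = 6s - 6.
Then P(3) = 12.

12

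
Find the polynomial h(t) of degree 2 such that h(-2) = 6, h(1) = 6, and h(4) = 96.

h(t) = 5t^2 + 5t - 4

Using the Lagrange interpolation formula with nodes -2, 1, 4:
  L_0(t) = (t - 1)(t - 4) / 18
  L_1(t) = (t + 2)(t - 4) / -9
  L_2(t) = (t + 2)(t - 1) / 18
Then h(t) = 6·L_0(t) + 6·L_1(t) + 96·L_2(t).
Expanding and collecting terms gives h(t) = 5t^2 + 5t - 4.
Check: h(-2) = 6. ✓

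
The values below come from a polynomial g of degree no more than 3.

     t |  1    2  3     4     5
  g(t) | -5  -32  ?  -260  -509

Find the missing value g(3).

On equispaced nodes a degree-3 polynomial has vanishing fourth forward difference, so
  g(1) - 4·g(2) + 6·g(3) - 4·g(4) + g(5) = 0.
Substituting the known values and solving for g(3):
  6·g(3) = -654
  g(3) = -109.

-109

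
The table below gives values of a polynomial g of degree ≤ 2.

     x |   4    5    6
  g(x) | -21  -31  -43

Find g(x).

g(x) = -x^2 - x - 1

Using the Lagrange interpolation formula with nodes 4, 5, 6:
  L_0(x) = (x - 5)(x - 6) / 2
  L_1(x) = (x - 4)(x - 6) / -1
  L_2(x) = (x - 4)(x - 5) / 2
Then g(x) = -21·L_0(x) - 31·L_1(x) - 43·L_2(x).
Expanding and collecting terms gives g(x) = -x^2 - x - 1.
Check: g(6) = -43. ✓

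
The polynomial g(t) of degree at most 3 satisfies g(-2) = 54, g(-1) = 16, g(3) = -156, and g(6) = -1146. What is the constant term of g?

6

Write g(t) = at^3 + bt^2 + ct + d. Substituting each data point gives a linear system:
  -8a + 4b - 2c + d = 54
  -a + b - c + d = 16
  27a + 9b + 3c + d = -156
  216a + 36b + 6c + d = -1146
Solving the system yields a = -5, b = -1, c = -6, d = 6.
So g(t) = -5t³ - t² - 6t + 6.
The constant term is 6.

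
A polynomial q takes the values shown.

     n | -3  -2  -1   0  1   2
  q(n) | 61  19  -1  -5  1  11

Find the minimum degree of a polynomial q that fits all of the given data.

Forward differences of the values at n = -3, -2, -1, 0, 1, 2:
  q  : 61  19  -1  -5  1  11
  Δ  : -42  -20  -4  6  10
  Δ^2: 22  16  10  4
  Δ^3: -6  -6  -6
  Δ^4: 0  0
  Δ^5: 0
The third differences are constant (-6) and nonzero, while all higher differences vanish, so the minimal degree is 3.

3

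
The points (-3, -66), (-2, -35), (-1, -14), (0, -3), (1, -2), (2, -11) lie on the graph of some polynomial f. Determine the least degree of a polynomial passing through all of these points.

2

Forward differences of the values at x = -3, -2, -1, 0, 1, 2:
  f  : -66  -35  -14  -3  -2  -11
  Δ  : 31  21  11  1  -9
  Δ^2: -10  -10  -10  -10
  Δ^3: 0  0  0
  Δ^4: 0  0
  Δ^5: 0
The second differences are constant (-10) and nonzero, while all higher differences vanish, so the minimal degree is 2.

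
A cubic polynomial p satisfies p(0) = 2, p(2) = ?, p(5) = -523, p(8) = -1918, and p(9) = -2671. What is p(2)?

-46

The 4 known points determine the degree-3 polynomial uniquely.
Write p(t) = at^3 + bt^2 + ct + d. Substituting each data point gives a linear system:
  d = 2
  125a + 25b + 5c + d = -523
  512a + 64b + 8c + d = -1918
  729a + 81b + 9c + d = -2671
Solving the system yields a = -3, b = -6, c = 0, d = 2.
So p(t) = -3t^3 - 6t^2 + 2.
Then p(2) = -46.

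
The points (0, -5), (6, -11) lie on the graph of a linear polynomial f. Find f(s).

Using the Lagrange interpolation formula with nodes 0, 6:
  L_0(s) = (s - 6) / -6
  L_1(s) = s / 6
Then f(s) = -5·L_0(s) - 11·L_1(s).
Expanding and collecting terms gives f(s) = -s - 5.
Check: f(6) = -11. ✓

f(s) = -s - 5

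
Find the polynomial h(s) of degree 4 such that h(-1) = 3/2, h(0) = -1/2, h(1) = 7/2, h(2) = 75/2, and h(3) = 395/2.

h(s) = 3s^4 - 2s^3 + 3s - 1/2

Write h(s) = as^4 + bs^3 + cs^2 + ds + e. Substituting each data point gives a linear system:
  a - b + c - d + e = 3/2
  e = -1/2
  a + b + c + d + e = 7/2
  16a + 8b + 4c + 2d + e = 75/2
  81a + 27b + 9c + 3d + e = 395/2
Solving the system yields a = 3, b = -2, c = 0, d = 3, e = -1/2.
So h(s) = 3s^4 - 2s^3 + 3s - 1/2.
Check: h(0) = -1/2. ✓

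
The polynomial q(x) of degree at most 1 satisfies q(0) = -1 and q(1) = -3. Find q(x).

q(x) = -2x - 1

Write q(x) = ax + b. Substituting each data point gives a linear system:
  b = -1
  a + b = -3
Solving the system yields a = -2, b = -1.
So q(x) = -2x - 1.
Check: q(0) = -1. ✓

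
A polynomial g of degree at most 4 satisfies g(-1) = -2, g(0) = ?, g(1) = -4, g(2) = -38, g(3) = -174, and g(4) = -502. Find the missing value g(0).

The 5 known points determine the degree-4 polynomial uniquely.
Write g(s) = as^4 + bs^3 + cs^2 + ds + e. Substituting each data point gives a linear system:
  a - b + c - d + e = -2
  a + b + c + d + e = -4
  16a + 8b + 4c + 2d + e = -38
  81a + 27b + 9c + 3d + e = -174
  256a + 64b + 16c + 4d + e = -502
Solving the system yields a = -1, b = -5, c = 4, d = 4, e = -6.
So g(s) = -s⁴ - 5s³ + 4s² + 4s - 6.
Then g(0) = -6.

-6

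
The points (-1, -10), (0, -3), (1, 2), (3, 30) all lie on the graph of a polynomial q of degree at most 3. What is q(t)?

q(t) = t^3 - t^2 + 5t - 3

Using the Lagrange interpolation formula with nodes -1, 0, 1, 3:
  L_0(t) = t(t - 1)(t - 3) / -8
  L_1(t) = (t + 1)(t - 1)(t - 3) / 3
  L_2(t) = (t + 1)t(t - 3) / -4
  L_3(t) = (t + 1)t(t - 1) / 24
Then q(t) = -10·L_0(t) - 3·L_1(t) + 2·L_2(t) + 30·L_3(t).
Expanding and collecting terms gives q(t) = t^3 - t^2 + 5t - 3.
Check: q(0) = -3. ✓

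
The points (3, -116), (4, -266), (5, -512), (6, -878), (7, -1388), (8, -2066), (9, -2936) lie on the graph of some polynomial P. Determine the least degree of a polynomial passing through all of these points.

Forward differences of the values at x = 3, 4, 5, 6, 7, 8, 9:
  P  : -116  -266  -512  -878  -1388  -2066  -2936
  Δ  : -150  -246  -366  -510  -678  -870
  Δ^2: -96  -120  -144  -168  -192
  Δ^3: -24  -24  -24  -24
  Δ^4: 0  0  0
  Δ^5: 0  0
  Δ^6: 0
The third differences are constant (-24) and nonzero, while all higher differences vanish, so the minimal degree is 3.

3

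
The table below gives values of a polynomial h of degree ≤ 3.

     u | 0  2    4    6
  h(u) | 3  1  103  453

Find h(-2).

-35

Forward differences of the values at u = 0, 2, 4, 6:
  h  : 3  1  103  453
  Δ  : -2  102  350
  Δ^2: 104  248
  Δ^3: 144
The third differences are constant, confirming degree 3.
Interpolating (Newton forward form) and evaluating at u = -2 gives h(-2) = -35.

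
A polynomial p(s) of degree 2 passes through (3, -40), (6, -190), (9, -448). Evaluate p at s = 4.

-78

Write p(s) = as^2 + bs + c. Substituting each data point gives a linear system:
  9a + 3b + c = -40
  36a + 6b + c = -190
  81a + 9b + c = -448
Solving the system yields a = -6, b = 4, c = 2.
So p(s) = -6s^2 + 4s + 2.
Then p(4) = -78.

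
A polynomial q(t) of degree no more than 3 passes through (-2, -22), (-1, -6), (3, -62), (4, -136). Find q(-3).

-38

Using the Lagrange interpolation formula with nodes -2, -1, 3, 4:
  L_0(t) = (t + 1)(t - 3)(t - 4) / -30
  L_1(t) = (t + 2)(t - 3)(t - 4) / 20
  L_2(t) = (t + 2)(t + 1)(t - 4) / -20
  L_3(t) = (t + 2)(t + 1)(t - 3) / 30
Then q(t) = -22·L_0(t) - 6·L_1(t) - 62·L_2(t) - 136·L_3(t).
Expanding and collecting terms gives q(t) = -t^3 - 6t^2 + 5t + 4.
Evaluating at t = -3: q(-3) = -38.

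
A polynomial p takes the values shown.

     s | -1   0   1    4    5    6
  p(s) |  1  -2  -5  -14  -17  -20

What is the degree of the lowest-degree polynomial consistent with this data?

Divided differences on the nodes -1, 0, 1, 4, 5, 6:
  order 0: 1  -2  -5  -14  -17  -20
  order 1: -3  -3  -3  -3  -3
  order 2: 0  0  0  0
  order 3: 0  0  0
  order 4: 0  0
  order 5: 0
The order-1 divided differences are all -3 (nonzero) and every higher order vanishes, so the data lies on a polynomial of degree exactly 1.

1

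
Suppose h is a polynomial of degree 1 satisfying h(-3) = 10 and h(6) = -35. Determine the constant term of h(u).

Write h(u) = au + b. Substituting each data point gives a linear system:
  -3a + b = 10
  6a + b = -35
Solving the system yields a = -5, b = -5.
So h(u) = -5u - 5.
The constant term is -5.

-5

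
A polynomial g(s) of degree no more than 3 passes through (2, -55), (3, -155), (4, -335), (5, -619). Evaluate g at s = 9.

-3275

Write g(s) = as^3 + bs^2 + cs + d. Substituting each data point gives a linear system:
  8a + 4b + 2c + d = -55
  27a + 9b + 3c + d = -155
  64a + 16b + 4c + d = -335
  125a + 25b + 5c + d = -619
Solving the system yields a = -4, b = -4, c = -4, d = 1.
So g(s) = -4s³ - 4s² - 4s + 1.
Then g(9) = -3275.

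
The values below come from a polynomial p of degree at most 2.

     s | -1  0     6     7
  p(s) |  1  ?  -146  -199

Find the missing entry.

The 3 known points determine the degree-2 polynomial uniquely.
Write p(s) = as^2 + bs + c. Substituting each data point gives a linear system:
  a - b + c = 1
  36a + 6b + c = -146
  49a + 7b + c = -199
Solving the system yields a = -4, b = -1, c = 4.
So p(s) = -4s^2 - s + 4.
Then p(0) = 4.

4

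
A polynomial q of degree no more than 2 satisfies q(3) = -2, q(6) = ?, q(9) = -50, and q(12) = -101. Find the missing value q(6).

On equispaced nodes a degree-2 polynomial has vanishing third forward difference, so
  - q(3) + 3·q(6) - 3·q(9) + q(12) = 0.
Substituting the known values and solving for q(6):
  3·q(6) = -51
  q(6) = -17.

-17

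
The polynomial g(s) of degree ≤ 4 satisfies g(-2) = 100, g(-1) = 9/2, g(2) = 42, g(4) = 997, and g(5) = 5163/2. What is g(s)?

g(s) = 5s^4 - 4s^3 - 2s^2 + (3/2)s - 1

Using the Lagrange interpolation formula with nodes -2, -1, 2, 4, 5:
  L_0(s) = (s + 1)(s - 2)(s - 4)(s - 5) / 168
  L_1(s) = (s + 2)(s - 2)(s - 4)(s - 5) / -90
  L_2(s) = (s + 2)(s + 1)(s - 4)(s - 5) / 72
  L_3(s) = (s + 2)(s + 1)(s - 2)(s - 5) / -60
  L_4(s) = (s + 2)(s + 1)(s - 2)(s - 4) / 126
Then g(s) = 100·L_0(s) + 9/2·L_1(s) + 42·L_2(s) + 997·L_3(s) + 5163/2·L_4(s).
Expanding and collecting terms gives g(s) = 5s⁴ - 4s³ - 2s² + (3/2)s - 1.
Check: g(2) = 42. ✓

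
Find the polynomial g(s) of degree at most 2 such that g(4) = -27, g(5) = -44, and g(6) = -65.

Write g(s) = as^2 + bs + c. Substituting each data point gives a linear system:
  16a + 4b + c = -27
  25a + 5b + c = -44
  36a + 6b + c = -65
Solving the system yields a = -2, b = 1, c = 1.
So g(s) = -2s^2 + s + 1.
Check: g(4) = -27. ✓

g(s) = -2s^2 + s + 1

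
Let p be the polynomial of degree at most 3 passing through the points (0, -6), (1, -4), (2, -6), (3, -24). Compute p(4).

-70

Using the Lagrange interpolation formula with nodes 0, 1, 2, 3:
  L_0(n) = (n - 1)(n - 2)(n - 3) / -6
  L_1(n) = n(n - 2)(n - 3) / 2
  L_2(n) = n(n - 1)(n - 3) / -2
  L_3(n) = n(n - 1)(n - 2) / 6
Then p(n) = -6·L_0(n) - 4·L_1(n) - 6·L_2(n) - 24·L_3(n).
Expanding and collecting terms gives p(n) = -2n³ + 4n² - 6.
Evaluating at n = 4: p(4) = -70.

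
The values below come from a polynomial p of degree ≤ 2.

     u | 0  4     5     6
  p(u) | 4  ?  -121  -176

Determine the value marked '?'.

-76

The 3 known points determine the degree-2 polynomial uniquely.
Write p(u) = au^2 + bu + c. Substituting each data point gives a linear system:
  c = 4
  25a + 5b + c = -121
  36a + 6b + c = -176
Solving the system yields a = -5, b = 0, c = 4.
So p(u) = -5u^2 + 4.
Then p(4) = -76.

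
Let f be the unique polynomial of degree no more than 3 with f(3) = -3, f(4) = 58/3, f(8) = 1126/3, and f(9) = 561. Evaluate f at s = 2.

-32/3

Using the Lagrange interpolation formula with nodes 3, 4, 8, 9:
  L_0(s) = (s - 4)(s - 8)(s - 9) / -30
  L_1(s) = (s - 3)(s - 8)(s - 9) / 20
  L_2(s) = (s - 3)(s - 4)(s - 9) / -20
  L_3(s) = (s - 3)(s - 4)(s - 8) / 30
Then f(s) = -3·L_0(s) + 58/3·L_1(s) + 1126/3·L_2(s) + 561·L_3(s).
Expanding and collecting terms gives f(s) = s^3 - (5/3)s^2 - 3s - 6.
Evaluating at s = 2: f(2) = -32/3.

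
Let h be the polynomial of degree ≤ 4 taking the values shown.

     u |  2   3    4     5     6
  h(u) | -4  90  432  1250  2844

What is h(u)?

Write h(u) = au^4 + bu^3 + cu^2 + du + e. Substituting each data point gives a linear system:
  16a + 8b + 4c + 2d + e = -4
  81a + 27b + 9c + 3d + e = 90
  256a + 64b + 16c + 4d + e = 432
  625a + 125b + 25c + 5d + e = 1250
  1296a + 216b + 36c + 6d + e = 2844
Solving the system yields a = 3, b = -4, c = -5, d = 0, e = 0.
So h(u) = 3u⁴ - 4u³ - 5u².
Check: h(6) = 2844. ✓

h(u) = 3u^4 - 4u^3 - 5u^2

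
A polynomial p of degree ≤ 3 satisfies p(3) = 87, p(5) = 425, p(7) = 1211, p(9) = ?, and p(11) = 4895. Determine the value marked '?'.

2637

The 4 known points determine the degree-3 polynomial uniquely.
Write p(u) = au^3 + bu^2 + cu + d. Substituting each data point gives a linear system:
  27a + 9b + 3c + d = 87
  125a + 25b + 5c + d = 425
  343a + 49b + 7c + d = 1211
  1331a + 121b + 11c + d = 4895
Solving the system yields a = 4, b = -4, c = 5, d = 0.
So p(u) = 4u³ - 4u² + 5u.
Then p(9) = 2637.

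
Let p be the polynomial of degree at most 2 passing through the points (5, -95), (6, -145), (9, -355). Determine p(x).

p(x) = -5x^2 + 5x + 5

Using the Lagrange interpolation formula with nodes 5, 6, 9:
  L_0(x) = (x - 6)(x - 9) / 4
  L_1(x) = (x - 5)(x - 9) / -3
  L_2(x) = (x - 5)(x - 6) / 12
Then p(x) = -95·L_0(x) - 145·L_1(x) - 355·L_2(x).
Expanding and collecting terms gives p(x) = -5x^2 + 5x + 5.
Check: p(9) = -355. ✓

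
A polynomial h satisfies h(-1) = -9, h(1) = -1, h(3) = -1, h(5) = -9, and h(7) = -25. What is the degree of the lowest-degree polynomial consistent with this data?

Forward differences of the values at t = -1, 1, 3, 5, 7:
  h  : -9  -1  -1  -9  -25
  Δ  : 8  0  -8  -16
  Δ^2: -8  -8  -8
  Δ^3: 0  0
  Δ^4: 0
The second differences are constant (-8) and nonzero, while all higher differences vanish, so the minimal degree is 2.

2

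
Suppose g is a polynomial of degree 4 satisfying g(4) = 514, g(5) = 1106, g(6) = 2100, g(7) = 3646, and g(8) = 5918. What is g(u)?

g(u) = u^4 + 3u^3 + 5u^2 - 5u + 6

Write g(u) = au^4 + bu^3 + cu^2 + du + e. Substituting each data point gives a linear system:
  256a + 64b + 16c + 4d + e = 514
  625a + 125b + 25c + 5d + e = 1106
  1296a + 216b + 36c + 6d + e = 2100
  2401a + 343b + 49c + 7d + e = 3646
  4096a + 512b + 64c + 8d + e = 5918
Solving the system yields a = 1, b = 3, c = 5, d = -5, e = 6.
So g(u) = u^4 + 3u^3 + 5u^2 - 5u + 6.
Check: g(4) = 514. ✓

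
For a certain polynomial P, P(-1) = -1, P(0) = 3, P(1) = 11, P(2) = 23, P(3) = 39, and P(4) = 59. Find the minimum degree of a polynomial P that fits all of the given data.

Forward differences of the values at t = -1, 0, 1, 2, 3, 4:
  P  : -1  3  11  23  39  59
  Δ  : 4  8  12  16  20
  Δ^2: 4  4  4  4
  Δ^3: 0  0  0
  Δ^4: 0  0
  Δ^5: 0
The second differences are constant (4) and nonzero, while all higher differences vanish, so the minimal degree is 2.

2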